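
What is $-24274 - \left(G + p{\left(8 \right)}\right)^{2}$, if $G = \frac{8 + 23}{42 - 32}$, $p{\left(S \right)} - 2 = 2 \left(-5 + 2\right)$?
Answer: $- \frac{2427481}{100} \approx -24275.0$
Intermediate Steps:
$p{\left(S \right)} = -4$ ($p{\left(S \right)} = 2 + 2 \left(-5 + 2\right) = 2 + 2 \left(-3\right) = 2 - 6 = -4$)
$G = \frac{31}{10} \approx 3.1$
$-24274 - \left(G + p{\left(8 \right)}\right)^{2} = -24274 - \left(\frac{31}{10} - 4\right)^{2} = -24274 - \left(- \frac{9}{10}\right)^{2} = -24274 - \frac{81}{100} = - \frac{2427481}{100}$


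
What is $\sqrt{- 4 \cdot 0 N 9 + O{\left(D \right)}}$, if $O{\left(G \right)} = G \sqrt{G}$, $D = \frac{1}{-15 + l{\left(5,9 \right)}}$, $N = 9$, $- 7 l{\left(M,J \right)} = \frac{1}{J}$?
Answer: $- \frac{3 \left(-7\right)^{\frac{3}{4}} \sqrt{3} \sqrt[4]{946}}{946} \approx 0.092698 - 0.092698 i$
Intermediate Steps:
$l{\left(M,J \right)} = - \frac{1}{7 J}$
$D = - \frac{63}{946}$ ($D = \frac{1}{-15 - \frac{1}{7 \cdot 9}} = \frac{1}{-15 - \frac{1}{63}} = \frac{1}{- \frac{946}{63}} = - \frac{63}{946} \approx -0.066596$)
$O{\left(G \right)} = G^{\frac{3}{2}}$
$\sqrt{- 4 \cdot 0 N 9 + O{\left(D \right)}} = \sqrt{- 4 \cdot 0 \cdot 9 \cdot 9 + \left(- \frac{63}{946}\right)^{\frac{3}{2}}} = \sqrt{- 4 \cdot 0 \cdot 9 - \frac{189 i \sqrt{6622}}{894916}} = \sqrt{\left(-4\right) 0 - \frac{189 i \sqrt{6622}}{894916}} = \sqrt{0 - \frac{189 i \sqrt{6622}}{894916}} = \sqrt{- \frac{189 i \sqrt{6622}}{894916}} = \frac{3 \sqrt{3} \cdot 7^{\frac{3}{4}} \sqrt[4]{946} \sqrt{- i}}{946}$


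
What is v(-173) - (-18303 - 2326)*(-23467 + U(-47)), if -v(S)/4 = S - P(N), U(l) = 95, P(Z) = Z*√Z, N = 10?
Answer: -482140296 + 40*√10 ≈ -4.8214e+8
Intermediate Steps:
P(Z) = Z^(3/2)
v(S) = -4*S + 40*√10 (v(S) = -4*(S - 10^(3/2)) = -4*(S - 10*√10) = -4*S + 40*√10)
v(-173) - (-18303 - 2326)*(-23467 + U(-47)) = (-4*(-173) + 40*√10) - (-18303 - 2326)*(-23467 + 95) = (692 + 40*√10) - (-20629)*(-23372) = (692 + 40*√10) - 1*482140988 = (692 + 40*√10) - 482140988 = -482140296 + 40*√10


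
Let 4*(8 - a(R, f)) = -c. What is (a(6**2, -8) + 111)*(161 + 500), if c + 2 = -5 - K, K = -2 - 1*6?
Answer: 315297/4 ≈ 78824.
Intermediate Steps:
K = -8 (K = -2 - 6 = -8)
c = 1 (c = -2 + (-5 - 1*(-8)) = -2 + (-5 + 8) = -2 + 3 = 1)
a(R, f) = 33/4 (a(R, f) = 8 - (-1)/4 = 8 - 1/4*(-1) = 8 + 1/4 = 33/4)
(a(6**2, -8) + 111)*(161 + 500) = (33/4 + 111)*(161 + 500) = (477/4)*661 = 315297/4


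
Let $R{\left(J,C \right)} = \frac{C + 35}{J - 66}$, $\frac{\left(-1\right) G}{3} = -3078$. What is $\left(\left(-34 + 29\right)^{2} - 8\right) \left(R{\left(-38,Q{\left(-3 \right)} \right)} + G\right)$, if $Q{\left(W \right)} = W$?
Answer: $\frac{2040646}{13} \approx 1.5697 \cdot 10^{5}$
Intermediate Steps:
$G = 9234$ ($G = \left(-3\right) \left(-3078\right) = 9234$)
$R{\left(J,C \right)} = \frac{35 + C}{-66 + J}$
$\left(\left(-34 + 29\right)^{2} - 8\right) \left(R{\left(-38,Q{\left(-3 \right)} \right)} + G\right) = \left(\left(-34 + 29\right)^{2} - 8\right) \left(\frac{35 - 3}{-66 - 38} + 9234\right) = \left(\left(-5\right)^{2} - 8\right) \left(\frac{1}{-104} \cdot 32 + 9234\right) = \left(25 - 8\right) \left(\left(- \frac{1}{104}\right) 32 + 9234\right) = 17 \left(- \frac{4}{13} + 9234\right) = 17 \cdot \frac{120038}{13} = \frac{2040646}{13}$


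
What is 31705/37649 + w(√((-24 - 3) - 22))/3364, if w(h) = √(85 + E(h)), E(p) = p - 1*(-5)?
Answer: 31705/37649 + √(90 + 7*I)/3364 ≈ 0.84494 + 0.00010959*I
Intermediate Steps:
E(p) = 5 + p (E(p) = p + 5 = 5 + p)
w(h) = √(90 + h) (w(h) = √(85 + (5 + h)) = √(90 + h))
31705/37649 + w(√((-24 - 3) - 22))/3364 = 31705/37649 + √(90 + √((-24 - 3) - 22))/3364 = 31705*(1/37649) + √(90 + √(-27 - 22))*(1/3364) = 31705/37649 + √(90 + √(-49))*(1/3364) = 31705/37649 + √(90 + 7*I)*(1/3364) = 31705/37649 + √(90 + 7*I)/3364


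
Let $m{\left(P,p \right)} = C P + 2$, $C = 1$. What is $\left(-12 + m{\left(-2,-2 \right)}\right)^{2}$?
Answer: $144$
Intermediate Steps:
$m{\left(P,p \right)} = 2 + P$ ($m{\left(P,p \right)} = 1 P + 2 = P + 2 = 2 + P$)
$\left(-12 + m{\left(-2,-2 \right)}\right)^{2} = \left(-12 + \left(2 - 2\right)\right)^{2} = \left(-12 + 0\right)^{2} = \left(-12\right)^{2} = 144$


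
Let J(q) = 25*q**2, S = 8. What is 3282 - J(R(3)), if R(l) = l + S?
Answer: 257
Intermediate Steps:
R(l) = 8 + l (R(l) = l + 8 = 8 + l)
3282 - J(R(3)) = 3282 - 25*(8 + 3)**2 = 3282 - 25*11**2 = 3282 - 25*121 = 3282 - 1*3025 = 3282 - 3025 = 257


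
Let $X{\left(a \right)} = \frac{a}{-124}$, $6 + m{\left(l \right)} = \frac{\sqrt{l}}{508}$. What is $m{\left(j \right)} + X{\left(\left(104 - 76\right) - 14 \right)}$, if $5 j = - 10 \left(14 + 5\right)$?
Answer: $- \frac{379}{62} + \frac{i \sqrt{38}}{508} \approx -6.1129 + 0.012135 i$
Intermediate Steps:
$j = -38$ ($j = \frac{\left(-10\right) \left(14 + 5\right)}{5} = \frac{\left(-10\right) 19}{5} = \frac{1}{5} \left(-190\right) = -38$)
$m{\left(l \right)} = -6 + \frac{\sqrt{l}}{508}$
$X{\left(a \right)} = - \frac{a}{124}$ ($X{\left(a \right)} = a \left(- \frac{1}{124}\right) = - \frac{a}{124}$)
$m{\left(j \right)} + X{\left(\left(104 - 76\right) - 14 \right)} = \left(-6 + \frac{\sqrt{-38}}{508}\right) - \frac{\left(104 - 76\right) - 14}{124} = \left(-6 + \frac{i \sqrt{38}}{508}\right) - \frac{28 - 14}{124} = \left(-6 + \frac{i \sqrt{38}}{508}\right) - \frac{7}{62} = - \frac{379}{62} + \frac{i \sqrt{38}}{508}$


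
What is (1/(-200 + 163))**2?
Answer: 1/1369 ≈ 0.00073046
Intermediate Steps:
(1/(-200 + 163))**2 = (1/(-37))**2 = (-1/37)**2 = 1/1369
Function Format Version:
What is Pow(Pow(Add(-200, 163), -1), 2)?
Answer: Rational(1, 1369) ≈ 0.00073046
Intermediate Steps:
Pow(Pow(Add(-200, 163), -1), 2) = Pow(Pow(-37, -1), 2) = Pow(Rational(-1, 37), 2) = Rational(1, 1369)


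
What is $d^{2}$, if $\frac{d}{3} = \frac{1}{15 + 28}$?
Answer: $\frac{9}{1849} \approx 0.0048675$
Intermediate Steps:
$d = \frac{3}{43}$ ($d = \frac{3}{15 + 28} = \frac{3}{43} \approx 0.069767$)
$d^{2} = \left(\frac{3}{43}\right)^{2} = \frac{9}{1849}$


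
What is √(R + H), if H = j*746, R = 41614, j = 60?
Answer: √86374 ≈ 293.89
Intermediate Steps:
H = 44760 (H = 60*746 = 44760)
√(R + H) = √(41614 + 44760) = √86374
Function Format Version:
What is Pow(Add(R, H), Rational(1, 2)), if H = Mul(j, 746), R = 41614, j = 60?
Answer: Pow(86374, Rational(1, 2)) ≈ 293.89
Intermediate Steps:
H = 44760 (H = Mul(60, 746) = 44760)
Pow(Add(R, H), Rational(1, 2)) = Pow(Add(41614, 44760), Rational(1, 2)) = Pow(86374, Rational(1, 2))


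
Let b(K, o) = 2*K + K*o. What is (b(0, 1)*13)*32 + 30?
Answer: 30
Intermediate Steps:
(b(0, 1)*13)*32 + 30 = ((0*(2 + 1))*13)*32 + 30 = ((0*3)*13)*32 + 30 = (0*13)*32 + 30 = 0*32 + 30 = 0 + 30 = 30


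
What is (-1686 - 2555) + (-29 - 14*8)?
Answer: -4382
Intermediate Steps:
(-1686 - 2555) + (-29 - 14*8) = -4241 + (-29 - 112) = -4241 - 141 = -4382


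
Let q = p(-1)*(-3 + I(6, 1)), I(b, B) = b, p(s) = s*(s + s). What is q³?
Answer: 216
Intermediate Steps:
p(s) = 2*s² (p(s) = s*(2*s) = 2*s²)
q = 6 (q = (2*(-1)²)*(-3 + 6) = (2*1)*3 = 2*3 = 6)
q³ = 6³ = 216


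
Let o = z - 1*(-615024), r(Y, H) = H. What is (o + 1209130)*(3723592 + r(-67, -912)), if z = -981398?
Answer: 3137310906080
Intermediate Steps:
o = -366374 (o = -981398 - 1*(-615024) = -981398 + 615024 = -366374)
(o + 1209130)*(3723592 + r(-67, -912)) = (-366374 + 1209130)*(3723592 - 912) = 842756*3722680 = 3137310906080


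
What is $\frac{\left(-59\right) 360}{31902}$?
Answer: $- \frac{3540}{5317} \approx -0.66579$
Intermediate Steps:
$\frac{\left(-59\right) 360}{31902} = \left(-21240\right) \frac{1}{31902} = - \frac{3540}{5317}$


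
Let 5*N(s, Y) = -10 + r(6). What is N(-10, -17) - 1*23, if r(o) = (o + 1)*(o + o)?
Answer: -41/5 ≈ -8.2000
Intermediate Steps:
r(o) = 2*o*(1 + o) (r(o) = (1 + o)*(2*o) = 2*o*(1 + o))
N(s, Y) = 74/5 (N(s, Y) = (-10 + 2*6*(1 + 6))/5 = (-10 + 2*6*7)/5 = (-10 + 84)/5 = (1/5)*74 = 74/5)
N(-10, -17) - 1*23 = 74/5 - 1*23 = 74/5 - 23 = -41/5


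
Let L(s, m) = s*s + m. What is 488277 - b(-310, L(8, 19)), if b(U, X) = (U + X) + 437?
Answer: 488067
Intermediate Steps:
L(s, m) = m + s² (L(s, m) = s² + m = m + s²)
b(U, X) = 437 + U + X
488277 - b(-310, L(8, 19)) = 488277 - (437 - 310 + (19 + 8²)) = 488277 - (437 - 310 + (19 + 64)) = 488277 - (437 - 310 + 83) = 488277 - 1*210 = 488277 - 210 = 488067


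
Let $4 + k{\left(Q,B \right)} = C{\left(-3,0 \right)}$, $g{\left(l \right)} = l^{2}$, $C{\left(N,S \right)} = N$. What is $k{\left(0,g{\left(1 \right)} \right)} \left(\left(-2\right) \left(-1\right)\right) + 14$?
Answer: $0$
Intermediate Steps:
$k{\left(Q,B \right)} = -7$ ($k{\left(Q,B \right)} = -4 - 3 = -7$)
$k{\left(0,g{\left(1 \right)} \right)} \left(\left(-2\right) \left(-1\right)\right) + 14 = - 7 \left(\left(-2\right) \left(-1\right)\right) + 14 = \left(-7\right) 2 + 14 = -14 + 14 = 0$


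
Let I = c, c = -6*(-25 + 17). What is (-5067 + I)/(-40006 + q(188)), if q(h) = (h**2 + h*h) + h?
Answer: -239/1470 ≈ -0.16259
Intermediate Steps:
q(h) = h + 2*h**2 (q(h) = (h**2 + h**2) + h = 2*h**2 + h = h + 2*h**2)
c = 48 (c = -6*(-8) = 48)
I = 48
(-5067 + I)/(-40006 + q(188)) = (-5067 + 48)/(-40006 + 188*(1 + 2*188)) = -5019/(-40006 + 188*(1 + 376)) = -5019/(-40006 + 188*377) = -5019/(-40006 + 70876) = -5019/30870 = -5019*1/30870 = -239/1470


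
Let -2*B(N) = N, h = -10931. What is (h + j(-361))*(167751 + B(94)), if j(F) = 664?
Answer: -1721816968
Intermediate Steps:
B(N) = -N/2
(h + j(-361))*(167751 + B(94)) = (-10931 + 664)*(167751 - 1/2*94) = -10267*(167751 - 47) = -10267*167704 = -1721816968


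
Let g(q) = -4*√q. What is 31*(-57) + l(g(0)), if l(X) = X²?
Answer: -1767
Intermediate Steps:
31*(-57) + l(g(0)) = 31*(-57) + (-4*√0)² = -1767 + (-4*0)² = -1767 + 0² = -1767 + 0 = -1767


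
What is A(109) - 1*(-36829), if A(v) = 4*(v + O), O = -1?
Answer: 37261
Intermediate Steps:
A(v) = -4 + 4*v (A(v) = 4*(v - 1) = 4*(-1 + v) = -4 + 4*v)
A(109) - 1*(-36829) = (-4 + 4*109) - 1*(-36829) = (-4 + 436) + 36829 = 432 + 36829 = 37261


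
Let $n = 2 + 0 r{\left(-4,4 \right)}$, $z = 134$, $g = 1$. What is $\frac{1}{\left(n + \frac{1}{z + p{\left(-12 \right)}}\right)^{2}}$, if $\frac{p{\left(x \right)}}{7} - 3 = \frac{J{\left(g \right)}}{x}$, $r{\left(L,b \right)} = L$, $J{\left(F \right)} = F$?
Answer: $\frac{3433609}{13823524} \approx 0.24839$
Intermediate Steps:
$p{\left(x \right)} = 21 + \frac{7}{x}$ ($p{\left(x \right)} = 21 + 7 \cdot 1 \frac{1}{x} = 21 + \frac{7}{x}$)
$n = 2$ ($n = 2 + 0 \left(-4\right) = 2 + 0 = 2$)
$\frac{1}{\left(n + \frac{1}{z + p{\left(-12 \right)}}\right)^{2}} = \frac{1}{\left(2 + \frac{1}{134 + \left(21 + \frac{7}{-12}\right)}\right)^{2}} = \frac{1}{\left(2 + \frac{1}{134 + \left(21 + 7 \left(- \frac{1}{12}\right)\right)}\right)^{2}} = \frac{1}{\left(2 + \frac{1}{134 + \left(21 - \frac{7}{12}\right)}\right)^{2}} = \frac{1}{\left(2 + \frac{1}{134 + \frac{245}{12}}\right)^{2}} = \frac{1}{\left(2 + \frac{1}{\frac{1853}{12}}\right)^{2}} = \frac{1}{\left(2 + \frac{12}{1853}\right)^{2}} = \frac{1}{\left(\frac{3718}{1853}\right)^{2}} = \frac{1}{\frac{13823524}{3433609}} = \frac{3433609}{13823524}$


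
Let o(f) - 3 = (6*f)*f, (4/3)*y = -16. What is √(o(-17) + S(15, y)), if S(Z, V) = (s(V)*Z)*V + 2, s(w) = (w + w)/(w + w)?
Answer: √1559 ≈ 39.484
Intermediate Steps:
y = -12 (y = (¾)*(-16) = -12)
o(f) = 3 + 6*f² (o(f) = 3 + (6*f)*f = 3 + 6*f²)
s(w) = 1 (s(w) = (2*w)/((2*w)) = (2*w)*(1/(2*w)) = 1)
S(Z, V) = 2 + V*Z (S(Z, V) = (1*Z)*V + 2 = Z*V + 2 = V*Z + 2 = 2 + V*Z)
√(o(-17) + S(15, y)) = √((3 + 6*(-17)²) + (2 - 12*15)) = √((3 + 6*289) + (2 - 180)) = √((3 + 1734) - 178) = √(1737 - 178) = √1559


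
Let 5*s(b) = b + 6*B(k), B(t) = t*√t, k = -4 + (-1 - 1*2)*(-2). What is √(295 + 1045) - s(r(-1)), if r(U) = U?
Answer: ⅕ + 2*√335 - 12*√2/5 ≈ 33.412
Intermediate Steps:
k = 2 (k = -4 + (-1 - 2)*(-2) = -4 - 3*(-2) = -4 + 6 = 2)
B(t) = t^(3/2)
s(b) = b/5 + 12*√2/5 (s(b) = (b + 6*2^(3/2))/5 = (b + 6*(2*√2))/5 = (b + 12*√2)/5 = b/5 + 12*√2/5)
√(295 + 1045) - s(r(-1)) = √(295 + 1045) - ((⅕)*(-1) + 12*√2/5) = √1340 - (-⅕ + 12*√2/5) = 2*√335 + (⅕ - 12*√2/5) = ⅕ + 2*√335 - 12*√2/5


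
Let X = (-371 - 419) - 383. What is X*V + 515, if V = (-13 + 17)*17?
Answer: -79249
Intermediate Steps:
V = 68 (V = 4*17 = 68)
X = -1173 (X = -790 - 383 = -1173)
X*V + 515 = -1173*68 + 515 = -79764 + 515 = -79249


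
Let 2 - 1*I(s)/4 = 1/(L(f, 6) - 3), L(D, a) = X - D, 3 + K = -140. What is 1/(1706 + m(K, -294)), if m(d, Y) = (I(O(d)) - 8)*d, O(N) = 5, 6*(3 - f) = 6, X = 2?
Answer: 3/4546 ≈ 0.00065992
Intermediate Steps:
K = -143 (K = -3 - 140 = -143)
f = 2 (f = 3 - ⅙*6 = 3 - 1 = 2)
L(D, a) = 2 - D
I(s) = 28/3 (I(s) = 8 - 4/((2 - 1*2) - 3) = 8 - 4/((2 - 2) - 3) = 8 - 4/(0 - 3) = 8 - 4/(-3) = 8 - 4*(-⅓) = 8 + 4/3 = 28/3)
m(d, Y) = 4*d/3 (m(d, Y) = (28/3 - 8)*d = 4*d/3)
1/(1706 + m(K, -294)) = 1/(1706 + (4/3)*(-143)) = 1/(1706 - 572/3) = 1/(4546/3) = 3/4546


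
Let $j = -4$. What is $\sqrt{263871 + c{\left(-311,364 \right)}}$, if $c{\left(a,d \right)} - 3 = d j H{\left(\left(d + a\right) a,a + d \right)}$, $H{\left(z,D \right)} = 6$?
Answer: $\sqrt{255138} \approx 505.11$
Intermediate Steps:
$c{\left(a,d \right)} = 3 - 24 d$ ($c{\left(a,d \right)} = 3 + d \left(-4\right) 6 = 3 + - 4 d 6 = 3 - 24 d$)
$\sqrt{263871 + c{\left(-311,364 \right)}} = \sqrt{263871 + \left(3 - 8736\right)} = \sqrt{263871 - 8733} = \sqrt{255138}$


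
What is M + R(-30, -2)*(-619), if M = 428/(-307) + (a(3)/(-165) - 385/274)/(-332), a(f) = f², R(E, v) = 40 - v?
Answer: -39934924324281/1535994680 ≈ -25999.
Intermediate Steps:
M = -2134633641/1535994680 (M = 428/(-307) + (3²/(-165) - 385/274)/(-332) = 428*(-1/307) + (9*(-1/165) - 385*1/274)*(-1/332) = -428/307 + (-3/55 - 385/274)*(-1/332) = -428/307 - 21997/15070*(-1/332) = -428/307 + 21997/5003240 = -2134633641/1535994680 ≈ -1.3897)
M + R(-30, -2)*(-619) = -2134633641/1535994680 + (40 - 1*(-2))*(-619) = -2134633641/1535994680 + (40 + 2)*(-619) = -2134633641/1535994680 + 42*(-619) = -2134633641/1535994680 - 25998 = -39934924324281/1535994680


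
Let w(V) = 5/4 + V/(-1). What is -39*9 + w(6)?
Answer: -1423/4 ≈ -355.75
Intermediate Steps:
w(V) = 5/4 - V (w(V) = 5*(¼) + V*(-1) = 5/4 - V)
-39*9 + w(6) = -39*9 + (5/4 - 1*6) = -351 + (5/4 - 6) = -351 - 19/4 = -1423/4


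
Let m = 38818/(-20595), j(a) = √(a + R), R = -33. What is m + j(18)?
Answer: -38818/20595 + I*√15 ≈ -1.8848 + 3.873*I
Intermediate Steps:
j(a) = √(-33 + a) (j(a) = √(a - 33) = √(-33 + a))
m = -38818/20595 (m = 38818*(-1/20595) = -38818/20595 ≈ -1.8848)
m + j(18) = -38818/20595 + √(-33 + 18) = -38818/20595 + √(-15) = -38818/20595 + I*√15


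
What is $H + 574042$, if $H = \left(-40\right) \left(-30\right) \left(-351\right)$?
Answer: $152842$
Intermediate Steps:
$H = -421200$ ($H = 1200 \left(-351\right) = -421200$)
$H + 574042 = -421200 + 574042 = 152842$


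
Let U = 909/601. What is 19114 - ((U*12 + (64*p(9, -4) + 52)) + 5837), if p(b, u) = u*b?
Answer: 9322021/601 ≈ 15511.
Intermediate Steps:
p(b, u) = b*u
U = 909/601 (U = 909*(1/601) = 909/601 ≈ 1.5125)
19114 - ((U*12 + (64*p(9, -4) + 52)) + 5837) = 19114 - (((909/601)*12 + (64*(9*(-4)) + 52)) + 5837) = 19114 - ((10908/601 + (64*(-36) + 52)) + 5837) = 19114 - ((10908/601 + (-2304 + 52)) + 5837) = 19114 - ((10908/601 - 2252) + 5837) = 19114 - (-1342544/601 + 5837) = 19114 - 1*2165493/601 = 19114 - 2165493/601 = 9322021/601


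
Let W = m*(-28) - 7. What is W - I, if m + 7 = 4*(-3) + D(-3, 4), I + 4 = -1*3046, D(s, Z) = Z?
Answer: 3463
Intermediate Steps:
I = -3050 (I = -4 - 1*3046 = -4 - 3046 = -3050)
m = -15 (m = -7 + (4*(-3) + 4) = -7 + (-12 + 4) = -7 - 8 = -15)
W = 413 (W = -15*(-28) - 7 = 420 - 7 = 413)
W - I = 413 - 1*(-3050) = 413 + 3050 = 3463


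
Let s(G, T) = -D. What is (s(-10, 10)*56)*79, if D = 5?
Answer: -22120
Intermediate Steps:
s(G, T) = -5 (s(G, T) = -1*5 = -5)
(s(-10, 10)*56)*79 = -5*56*79 = -280*79 = -22120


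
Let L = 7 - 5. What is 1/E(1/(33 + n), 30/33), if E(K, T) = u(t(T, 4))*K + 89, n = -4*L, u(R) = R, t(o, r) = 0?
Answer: 1/89 ≈ 0.011236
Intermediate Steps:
L = 2
n = -8 (n = -4*2 = -8)
E(K, T) = 89 (E(K, T) = 0*K + 89 = 0 + 89 = 89)
1/E(1/(33 + n), 30/33) = 1/89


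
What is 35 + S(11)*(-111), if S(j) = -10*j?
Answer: 12245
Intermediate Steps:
35 + S(11)*(-111) = 35 - 10*11*(-111) = 35 - 110*(-111) = 35 + 12210 = 12245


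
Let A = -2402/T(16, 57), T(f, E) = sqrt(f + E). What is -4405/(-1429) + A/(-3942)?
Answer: 4405/1429 + 1201*sqrt(73)/143883 ≈ 3.1539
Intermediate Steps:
T(f, E) = sqrt(E + f)
A = -2402*sqrt(73)/73 (A = -2402/sqrt(57 + 16) = -2402*sqrt(73)/73 ≈ -281.13)
-4405/(-1429) + A/(-3942) = -4405/(-1429) - 2402*sqrt(73)/73/(-3942) = -4405*(-1/1429) - 2402*sqrt(73)/73*(-1/3942) = 4405/1429 + 1201*sqrt(73)/143883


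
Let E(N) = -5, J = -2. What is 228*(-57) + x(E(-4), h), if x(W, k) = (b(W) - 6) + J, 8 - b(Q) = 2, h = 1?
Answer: -12998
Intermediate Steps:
b(Q) = 6 (b(Q) = 8 - 1*2 = 8 - 2 = 6)
x(W, k) = -2 (x(W, k) = (6 - 6) - 2 = 0 - 2 = -2)
228*(-57) + x(E(-4), h) = 228*(-57) - 2 = -12996 - 2 = -12998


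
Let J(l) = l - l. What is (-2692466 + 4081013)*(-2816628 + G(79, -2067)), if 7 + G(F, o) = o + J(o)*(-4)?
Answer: -3913900205994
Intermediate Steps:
J(l) = 0
G(F, o) = -7 + o (G(F, o) = -7 + (o + 0*(-4)) = -7 + (o + 0) = -7 + o)
(-2692466 + 4081013)*(-2816628 + G(79, -2067)) = (-2692466 + 4081013)*(-2816628 + (-7 - 2067)) = 1388547*(-2816628 - 2074) = 1388547*(-2818702) = -3913900205994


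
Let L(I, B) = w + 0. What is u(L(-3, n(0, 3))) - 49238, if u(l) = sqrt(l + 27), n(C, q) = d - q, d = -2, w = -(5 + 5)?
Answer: -49238 + sqrt(17) ≈ -49234.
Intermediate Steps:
w = -10 (w = -1*10 = -10)
n(C, q) = -2 - q
L(I, B) = -10 (L(I, B) = -10 + 0 = -10)
u(l) = sqrt(27 + l)
u(L(-3, n(0, 3))) - 49238 = sqrt(27 - 10) - 49238 = sqrt(17) - 49238 = -49238 + sqrt(17)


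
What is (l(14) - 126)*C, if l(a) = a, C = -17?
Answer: 1904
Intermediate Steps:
(l(14) - 126)*C = (14 - 126)*(-17) = -112*(-17) = 1904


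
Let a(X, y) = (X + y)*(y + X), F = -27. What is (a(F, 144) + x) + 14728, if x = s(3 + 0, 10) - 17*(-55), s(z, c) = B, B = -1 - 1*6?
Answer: 29345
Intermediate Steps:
B = -7 (B = -1 - 6 = -7)
s(z, c) = -7
x = 928 (x = -7 - 17*(-55) = -7 + 935 = 928)
a(X, y) = (X + y)² (a(X, y) = (X + y)*(X + y) = (X + y)²)
(a(F, 144) + x) + 14728 = ((-27 + 144)² + 928) + 14728 = (117² + 928) + 14728 = (13689 + 928) + 14728 = 14617 + 14728 = 29345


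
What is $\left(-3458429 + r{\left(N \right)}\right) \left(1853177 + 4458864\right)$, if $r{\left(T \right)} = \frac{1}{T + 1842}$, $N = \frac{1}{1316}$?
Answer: $- \frac{52916897003185072041}{2424073} \approx -2.183 \cdot 10^{13}$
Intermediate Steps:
$N = \frac{1}{1316} \approx 0.00075988$
$r{\left(T \right)} = \frac{1}{1842 + T}$
$\left(-3458429 + r{\left(N \right)}\right) \left(1853177 + 4458864\right) = \left(-3458429 + \frac{1}{1842 + \frac{1}{1316}}\right) \left(1853177 + 4458864\right) = \left(-3458429 + \frac{1}{\frac{2424073}{1316}}\right) 6312041 = \left(-3458429 + \frac{1316}{2424073}\right) 6312041 = \left(- \frac{8383484360001}{2424073}\right) 6312041 = - \frac{52916897003185072041}{2424073}$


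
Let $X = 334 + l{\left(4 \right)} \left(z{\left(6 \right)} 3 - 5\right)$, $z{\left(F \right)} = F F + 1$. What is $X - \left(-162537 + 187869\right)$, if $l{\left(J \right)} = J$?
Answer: $-24574$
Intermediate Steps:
$z{\left(F \right)} = 1 + F^{2}$ ($z{\left(F \right)} = F^{2} + 1 = 1 + F^{2}$)
$X = 758$ ($X = 334 + 4 \left(\left(1 + 6^{2}\right) 3 - 5\right) = 334 + 4 \left(\left(1 + 36\right) 3 - 5\right) = 334 + 4 \left(37 \cdot 3 - 5\right) = 334 + 4 \left(111 - 5\right) = 334 + 4 \cdot 106 = 334 + 424 = 758$)
$X - \left(-162537 + 187869\right) = 758 - \left(-162537 + 187869\right) = 758 - 25332 = -24574$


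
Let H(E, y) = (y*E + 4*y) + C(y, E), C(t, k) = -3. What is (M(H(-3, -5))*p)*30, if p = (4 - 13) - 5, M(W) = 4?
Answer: -1680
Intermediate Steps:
H(E, y) = -3 + 4*y + E*y (H(E, y) = (y*E + 4*y) - 3 = (E*y + 4*y) - 3 = (4*y + E*y) - 3 = -3 + 4*y + E*y)
p = -14 (p = -9 - 5 = -14)
(M(H(-3, -5))*p)*30 = (4*(-14))*30 = -56*30 = -1680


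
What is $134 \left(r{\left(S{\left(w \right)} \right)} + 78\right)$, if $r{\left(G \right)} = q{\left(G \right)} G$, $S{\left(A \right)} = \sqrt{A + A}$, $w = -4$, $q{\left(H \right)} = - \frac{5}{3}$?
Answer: $10452 - \frac{1340 i \sqrt{2}}{3} \approx 10452.0 - 631.68 i$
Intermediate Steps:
$q{\left(H \right)} = - \frac{5}{3}$ ($q{\left(H \right)} = \left(-5\right) \frac{1}{3} = - \frac{5}{3}$)
$S{\left(A \right)} = \sqrt{2} \sqrt{A}$ ($S{\left(A \right)} = \sqrt{2 A} = \sqrt{2} \sqrt{A}$)
$r{\left(G \right)} = - \frac{5 G}{3}$
$134 \left(r{\left(S{\left(w \right)} \right)} + 78\right) = 134 \left(- \frac{5 \sqrt{2} \sqrt{-4}}{3} + 78\right) = 134 \left(- \frac{5 \sqrt{2} \cdot 2 i}{3} + 78\right) = 134 \left(- \frac{5 \cdot 2 i \sqrt{2}}{3} + 78\right) = 134 \left(- \frac{10 i \sqrt{2}}{3} + 78\right) = 134 \left(78 - \frac{10 i \sqrt{2}}{3}\right) = 10452 - \frac{1340 i \sqrt{2}}{3}$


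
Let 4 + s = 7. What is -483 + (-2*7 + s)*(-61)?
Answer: 188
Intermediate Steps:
s = 3 (s = -4 + 7 = 3)
-483 + (-2*7 + s)*(-61) = -483 + (-2*7 + 3)*(-61) = -483 + (-14 + 3)*(-61) = -483 - 11*(-61) = -483 + 671 = 188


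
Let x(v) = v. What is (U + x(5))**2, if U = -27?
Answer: 484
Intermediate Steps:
(U + x(5))**2 = (-27 + 5)**2 = (-22)**2 = 484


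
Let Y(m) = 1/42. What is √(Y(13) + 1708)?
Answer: √3012954/42 ≈ 41.328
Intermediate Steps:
Y(m) = 1/42
√(Y(13) + 1708) = √(1/42 + 1708) = √(71737/42) = √3012954/42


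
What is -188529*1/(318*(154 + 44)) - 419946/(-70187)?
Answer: 400278637/133916796 ≈ 2.9890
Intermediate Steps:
-188529*1/(318*(154 + 44)) - 419946/(-70187) = -188529/(318*198) - 419946*(-1/70187) = -188529/62964 + 419946/70187 = -188529*1/62964 + 419946/70187 = -5713/1908 + 419946/70187 = 400278637/133916796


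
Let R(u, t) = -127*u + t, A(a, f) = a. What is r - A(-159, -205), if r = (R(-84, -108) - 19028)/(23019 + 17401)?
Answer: 1604578/10105 ≈ 158.79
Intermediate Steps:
R(u, t) = t - 127*u
r = -2117/10105 (r = ((-108 - 127*(-84)) - 19028)/(23019 + 17401) = ((-108 + 10668) - 19028)/40420 = (10560 - 19028)*(1/40420) = -8468*1/40420 = -2117/10105 ≈ -0.20950)
r - A(-159, -205) = -2117/10105 - 1*(-159) = -2117/10105 + 159 = 1604578/10105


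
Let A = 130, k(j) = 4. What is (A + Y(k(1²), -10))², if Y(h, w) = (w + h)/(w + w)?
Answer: 1697809/100 ≈ 16978.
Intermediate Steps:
Y(h, w) = (h + w)/(2*w) (Y(h, w) = (h + w)/((2*w)) = (h + w)*(1/(2*w)) = (h + w)/(2*w))
(A + Y(k(1²), -10))² = (130 + (½)*(4 - 10)/(-10))² = (130 + (½)*(-⅒)*(-6))² = (130 + 3/10)² = (1303/10)² = 1697809/100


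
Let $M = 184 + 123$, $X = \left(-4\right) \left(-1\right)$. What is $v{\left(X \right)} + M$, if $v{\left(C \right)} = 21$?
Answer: $328$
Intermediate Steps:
$X = 4$
$M = 307$
$v{\left(X \right)} + M = 21 + 307 = 328$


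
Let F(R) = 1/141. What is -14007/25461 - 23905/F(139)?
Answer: -1243753448/369 ≈ -3.3706e+6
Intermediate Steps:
F(R) = 1/141
-14007/25461 - 23905/F(139) = -14007/25461 - 23905/1/141 = -14007*1/25461 - 23905*141 = -203/369 - 3370605 = -1243753448/369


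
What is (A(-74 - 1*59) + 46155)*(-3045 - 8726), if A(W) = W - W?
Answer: -543290505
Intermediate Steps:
A(W) = 0
(A(-74 - 1*59) + 46155)*(-3045 - 8726) = (0 + 46155)*(-3045 - 8726) = 46155*(-11771) = -543290505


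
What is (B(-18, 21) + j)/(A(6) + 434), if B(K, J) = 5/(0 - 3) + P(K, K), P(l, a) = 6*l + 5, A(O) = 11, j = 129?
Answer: 73/1335 ≈ 0.054682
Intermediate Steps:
P(l, a) = 5 + 6*l
B(K, J) = 10/3 + 6*K (B(K, J) = 5/(0 - 3) + (5 + 6*K) = 5/(-3) + (5 + 6*K) = -⅓*5 + (5 + 6*K) = -5/3 + (5 + 6*K) = 10/3 + 6*K)
(B(-18, 21) + j)/(A(6) + 434) = ((10/3 + 6*(-18)) + 129)/(11 + 434) = ((10/3 - 108) + 129)/445 = (-314/3 + 129)*(1/445) = (73/3)*(1/445) = 73/1335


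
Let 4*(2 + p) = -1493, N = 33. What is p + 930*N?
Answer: 121259/4 ≈ 30315.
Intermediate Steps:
p = -1501/4 (p = -2 + (¼)*(-1493) = -2 - 1493/4 = -1501/4 ≈ -375.25)
p + 930*N = -1501/4 + 930*33 = -1501/4 + 30690 = 121259/4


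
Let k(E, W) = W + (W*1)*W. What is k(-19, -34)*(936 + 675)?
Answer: 1807542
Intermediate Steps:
k(E, W) = W + W**2 (k(E, W) = W + W*W = W + W**2)
k(-19, -34)*(936 + 675) = (-34*(1 - 34))*(936 + 675) = -34*(-33)*1611 = 1122*1611 = 1807542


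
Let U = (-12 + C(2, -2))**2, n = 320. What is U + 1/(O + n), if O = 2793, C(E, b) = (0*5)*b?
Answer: 448273/3113 ≈ 144.00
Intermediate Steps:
C(E, b) = 0 (C(E, b) = 0*b = 0)
U = 144 (U = (-12 + 0)**2 = (-12)**2 = 144)
U + 1/(O + n) = 144 + 1/(2793 + 320) = 144 + 1/3113 = 448273/3113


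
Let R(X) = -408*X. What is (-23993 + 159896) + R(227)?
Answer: 43287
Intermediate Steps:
(-23993 + 159896) + R(227) = (-23993 + 159896) - 408*227 = 135903 - 92616 = 43287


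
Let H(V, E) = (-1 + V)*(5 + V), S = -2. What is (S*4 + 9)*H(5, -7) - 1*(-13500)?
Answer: 13540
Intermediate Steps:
(S*4 + 9)*H(5, -7) - 1*(-13500) = (-2*4 + 9)*(-5 + 5² + 4*5) - 1*(-13500) = (-8 + 9)*(-5 + 25 + 20) + 13500 = 1*40 + 13500 = 40 + 13500 = 13540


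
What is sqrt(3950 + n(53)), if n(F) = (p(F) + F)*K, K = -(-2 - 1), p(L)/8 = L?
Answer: sqrt(5381) ≈ 73.355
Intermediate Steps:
p(L) = 8*L
K = 3 (K = -1*(-3) = 3)
n(F) = 27*F (n(F) = (8*F + F)*3 = (9*F)*3 = 27*F)
sqrt(3950 + n(53)) = sqrt(3950 + 27*53) = sqrt(3950 + 1431) = sqrt(5381)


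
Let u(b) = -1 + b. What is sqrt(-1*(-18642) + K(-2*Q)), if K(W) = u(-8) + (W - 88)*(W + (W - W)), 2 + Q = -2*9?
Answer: 3*sqrt(1857) ≈ 129.28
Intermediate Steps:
Q = -20 (Q = -2 - 2*9 = -2 - 18 = -20)
K(W) = -9 + W*(-88 + W) (K(W) = (-1 - 8) + (W - 88)*(W + (W - W)) = -9 + (-88 + W)*(W + 0) = -9 + (-88 + W)*W = -9 + W*(-88 + W))
sqrt(-1*(-18642) + K(-2*Q)) = sqrt(-1*(-18642) + (-9 + (-2*(-20))**2 - (-176)*(-20))) = sqrt(18642 + (-9 + 40**2 - 88*40)) = sqrt(18642 + (-9 + 1600 - 3520)) = sqrt(18642 - 1929) = sqrt(16713) = 3*sqrt(1857)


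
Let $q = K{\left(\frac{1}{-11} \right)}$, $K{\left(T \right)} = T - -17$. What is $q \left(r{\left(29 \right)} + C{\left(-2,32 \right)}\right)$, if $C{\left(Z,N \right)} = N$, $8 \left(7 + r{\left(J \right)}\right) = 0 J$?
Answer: $\frac{4650}{11} \approx 422.73$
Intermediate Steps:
$r{\left(J \right)} = -7$ ($r{\left(J \right)} = -7 + \frac{0 J}{8} = -7 + \frac{1}{8} \cdot 0 = -7 + 0 = -7$)
$K{\left(T \right)} = 17 + T$ ($K{\left(T \right)} = T + 17 = 17 + T$)
$q = \frac{186}{11}$ ($q = 17 + \frac{1}{-11} = 17 - \frac{1}{11} = \frac{186}{11} \approx 16.909$)
$q \left(r{\left(29 \right)} + C{\left(-2,32 \right)}\right) = \frac{186 \left(-7 + 32\right)}{11} = \frac{186}{11} \cdot 25 = \frac{4650}{11}$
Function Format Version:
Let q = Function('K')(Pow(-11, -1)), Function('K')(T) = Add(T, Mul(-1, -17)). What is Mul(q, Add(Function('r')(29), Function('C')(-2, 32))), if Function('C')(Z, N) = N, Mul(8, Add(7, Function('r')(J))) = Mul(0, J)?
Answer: Rational(4650, 11) ≈ 422.73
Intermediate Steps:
Function('r')(J) = -7 (Function('r')(J) = Add(-7, Mul(Rational(1, 8), Mul(0, J))) = Add(-7, Mul(Rational(1, 8), 0)) = Add(-7, 0) = -7)
Function('K')(T) = Add(17, T) (Function('K')(T) = Add(T, 17) = Add(17, T))
q = Rational(186, 11) (q = Add(17, Pow(-11, -1)) = Add(17, Rational(-1, 11)) = Rational(186, 11) ≈ 16.909)
Mul(q, Add(Function('r')(29), Function('C')(-2, 32))) = Mul(Rational(186, 11), Add(-7, 32)) = Mul(Rational(186, 11), 25) = Rational(4650, 11)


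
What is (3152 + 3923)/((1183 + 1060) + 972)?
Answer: 1415/643 ≈ 2.2006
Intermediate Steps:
(3152 + 3923)/((1183 + 1060) + 972) = 7075/(2243 + 972) = 7075/3215 = 7075*(1/3215) = 1415/643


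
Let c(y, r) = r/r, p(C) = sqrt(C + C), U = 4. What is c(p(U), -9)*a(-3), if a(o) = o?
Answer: -3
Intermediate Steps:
p(C) = sqrt(2)*sqrt(C) (p(C) = sqrt(2*C) = sqrt(2)*sqrt(C))
c(y, r) = 1
c(p(U), -9)*a(-3) = 1*(-3) = -3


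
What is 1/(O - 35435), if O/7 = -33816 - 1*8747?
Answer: -1/333376 ≈ -2.9996e-6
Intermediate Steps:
O = -297941 (O = 7*(-33816 - 1*8747) = 7*(-33816 - 8747) = 7*(-42563) = -297941)
1/(O - 35435) = 1/(-297941 - 35435) = 1/(-333376) = -1/333376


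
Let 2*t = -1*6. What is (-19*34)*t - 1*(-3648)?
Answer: 5586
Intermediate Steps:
t = -3 (t = (-1*6)/2 = (½)*(-6) = -3)
(-19*34)*t - 1*(-3648) = -19*34*(-3) - 1*(-3648) = -646*(-3) + 3648 = 1938 + 3648 = 5586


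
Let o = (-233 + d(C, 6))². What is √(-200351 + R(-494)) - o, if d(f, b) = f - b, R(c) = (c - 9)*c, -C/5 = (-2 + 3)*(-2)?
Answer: -52441 + √48131 ≈ -52222.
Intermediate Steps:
C = 10 (C = -5*(-2 + 3)*(-2) = -5*(-2) = 10)
R(c) = c*(-9 + c) (R(c) = (-9 + c)*c = c*(-9 + c))
o = 52441 (o = (-233 + (10 - 1*6))² = (-233 + (10 - 6))² = (-233 + 4)² = (-229)² = 52441)
√(-200351 + R(-494)) - o = √(-200351 - 494*(-9 - 494)) - 1*52441 = √(-200351 - 494*(-503)) - 52441 = √(-200351 + 248482) - 52441 = √48131 - 52441 = -52441 + √48131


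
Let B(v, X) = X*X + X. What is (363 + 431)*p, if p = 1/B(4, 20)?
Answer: 397/210 ≈ 1.8905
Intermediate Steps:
B(v, X) = X + X² (B(v, X) = X² + X = X + X²)
p = 1/420 (p = 1/(20*(1 + 20)) = 1/(20*21) = 1/420 ≈ 0.0023810)
(363 + 431)*p = (363 + 431)*(1/420) = 794*(1/420) = 397/210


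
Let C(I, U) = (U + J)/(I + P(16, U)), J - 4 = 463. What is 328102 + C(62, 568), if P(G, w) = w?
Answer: 4593451/14 ≈ 3.2810e+5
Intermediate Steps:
J = 467 (J = 4 + 463 = 467)
C(I, U) = (467 + U)/(I + U) (C(I, U) = (U + 467)/(I + U) = (467 + U)/(I + U))
328102 + C(62, 568) = 328102 + (467 + 568)/(62 + 568) = 328102 + 1035/630 = 328102 + (1/630)*1035 = 328102 + 23/14 = 4593451/14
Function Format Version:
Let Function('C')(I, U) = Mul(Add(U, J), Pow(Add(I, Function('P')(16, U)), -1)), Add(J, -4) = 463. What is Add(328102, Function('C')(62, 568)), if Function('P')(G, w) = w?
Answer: Rational(4593451, 14) ≈ 3.2810e+5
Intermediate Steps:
J = 467 (J = Add(4, 463) = 467)
Function('C')(I, U) = Mul(Pow(Add(I, U), -1), Add(467, U)) (Function('C')(I, U) = Mul(Add(U, 467), Pow(Add(I, U), -1)) = Mul(Add(467, U), Pow(Add(I, U), -1)) = Mul(Pow(Add(I, U), -1), Add(467, U)))
Add(328102, Function('C')(62, 568)) = Add(328102, Mul(Pow(Add(62, 568), -1), Add(467, 568))) = Add(328102, Mul(Pow(630, -1), 1035)) = Add(328102, Mul(Rational(1, 630), 1035)) = Add(328102, Rational(23, 14)) = Rational(4593451, 14)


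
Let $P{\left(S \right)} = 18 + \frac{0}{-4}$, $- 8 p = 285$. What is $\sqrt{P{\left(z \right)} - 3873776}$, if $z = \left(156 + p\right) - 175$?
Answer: $i \sqrt{3873758} \approx 1968.2 i$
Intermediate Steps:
$p = - \frac{285}{8}$ ($p = \left(- \frac{1}{8}\right) 285 = - \frac{285}{8} \approx -35.625$)
$z = - \frac{437}{8}$ ($z = \left(156 - \frac{285}{8}\right) - 175 = \frac{963}{8} - 175 = - \frac{437}{8} \approx -54.625$)
$P{\left(S \right)} = 18$ ($P{\left(S \right)} = 18 + 0 \left(- \frac{1}{4}\right) = 18 + 0 = 18$)
$\sqrt{P{\left(z \right)} - 3873776} = \sqrt{18 - 3873776} = \sqrt{-3873758} = i \sqrt{3873758}$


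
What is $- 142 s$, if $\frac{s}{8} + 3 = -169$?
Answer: $195392$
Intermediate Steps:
$s = -1376$ ($s = -24 + 8 \left(-169\right) = -24 - 1352 = -1376$)
$- 142 s = \left(-142\right) \left(-1376\right) = 195392$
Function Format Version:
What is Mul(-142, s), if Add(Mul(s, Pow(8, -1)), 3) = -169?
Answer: 195392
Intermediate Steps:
s = -1376 (s = Add(-24, Mul(8, -169)) = Add(-24, -1352) = -1376)
Mul(-142, s) = Mul(-142, -1376) = 195392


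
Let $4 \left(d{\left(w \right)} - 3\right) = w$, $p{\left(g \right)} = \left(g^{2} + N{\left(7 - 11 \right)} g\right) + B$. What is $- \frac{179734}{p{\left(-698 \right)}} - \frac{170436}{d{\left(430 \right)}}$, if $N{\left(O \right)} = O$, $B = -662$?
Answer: $- \frac{83419990231}{54071407} \approx -1542.8$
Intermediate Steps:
$p{\left(g \right)} = -662 + g^{2} - 4 g$ ($p{\left(g \right)} = \left(g^{2} + \left(7 - 11\right) g\right) - 662 = \left(g^{2} - 4 g\right) - 662 = -662 + g^{2} - 4 g$)
$d{\left(w \right)} = 3 + \frac{w}{4}$
$- \frac{179734}{p{\left(-698 \right)}} - \frac{170436}{d{\left(430 \right)}} = - \frac{179734}{-662 + \left(-698\right)^{2} - -2792} - \frac{170436}{3 + \frac{1}{4} \cdot 430} = - \frac{179734}{-662 + 487204 + 2792} - \frac{170436}{3 + \frac{215}{2}} = - \frac{179734}{489334} - \frac{170436}{\frac{221}{2}} = \left(-179734\right) \frac{1}{489334} - \frac{340872}{221} = - \frac{89867}{244667} - \frac{340872}{221} = - \frac{83419990231}{54071407}$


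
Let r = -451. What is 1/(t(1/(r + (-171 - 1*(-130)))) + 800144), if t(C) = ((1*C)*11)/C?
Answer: 1/800155 ≈ 1.2498e-6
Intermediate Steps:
t(C) = 11 (t(C) = (C*11)/C = (11*C)/C = 11)
1/(t(1/(r + (-171 - 1*(-130)))) + 800144) = 1/(11 + 800144) = 1/800155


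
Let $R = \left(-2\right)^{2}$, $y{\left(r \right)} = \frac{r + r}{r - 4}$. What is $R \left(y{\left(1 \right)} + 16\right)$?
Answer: $\frac{184}{3} \approx 61.333$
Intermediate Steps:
$y{\left(r \right)} = \frac{2 r}{-4 + r}$
$R = 4$
$R \left(y{\left(1 \right)} + 16\right) = 4 \left(2 \cdot 1 \frac{1}{-4 + 1} + 16\right) = 4 \left(2 \cdot 1 \frac{1}{-3} + 16\right) = 4 \left(2 \cdot 1 \left(- \frac{1}{3}\right) + 16\right) = 4 \left(- \frac{2}{3} + 16\right) = 4 \cdot \frac{46}{3} = \frac{184}{3}$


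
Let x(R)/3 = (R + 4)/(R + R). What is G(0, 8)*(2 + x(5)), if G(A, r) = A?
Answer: 0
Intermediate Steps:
x(R) = 3*(4 + R)/(2*R) (x(R) = 3*((R + 4)/(R + R)) = 3*((4 + R)/((2*R))) = 3*((4 + R)*(1/(2*R))) = 3*((4 + R)/(2*R)) = 3*(4 + R)/(2*R))
G(0, 8)*(2 + x(5)) = 0*(2 + (3/2 + 6/5)) = 0*(2 + 27/10) = 0*(47/10) = 0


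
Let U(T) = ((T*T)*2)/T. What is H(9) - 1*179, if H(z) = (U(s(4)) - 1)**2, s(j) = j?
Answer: -130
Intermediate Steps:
U(T) = 2*T (U(T) = (T**2*2)/T = (2*T**2)/T = 2*T)
H(z) = 49 (H(z) = (2*4 - 1)**2 = (8 - 1)**2 = 7**2 = 49)
H(9) - 1*179 = 49 - 1*179 = 49 - 179 = -130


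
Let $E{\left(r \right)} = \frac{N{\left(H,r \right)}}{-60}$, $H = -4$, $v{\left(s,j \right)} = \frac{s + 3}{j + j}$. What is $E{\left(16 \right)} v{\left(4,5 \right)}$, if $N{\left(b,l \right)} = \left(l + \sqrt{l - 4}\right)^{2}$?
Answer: $- \frac{469}{150} - \frac{56 \sqrt{3}}{75} \approx -4.4199$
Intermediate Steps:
$v{\left(s,j \right)} = \frac{3 + s}{2 j}$
$N{\left(b,l \right)} = \left(l + \sqrt{-4 + l}\right)^{2}$
$E{\left(r \right)} = - \frac{\left(r + \sqrt{-4 + r}\right)^{2}}{60}$ ($E{\left(r \right)} = \frac{\left(r + \sqrt{-4 + r}\right)^{2}}{-60} = \left(r + \sqrt{-4 + r}\right)^{2} \left(- \frac{1}{60}\right) = - \frac{\left(r + \sqrt{-4 + r}\right)^{2}}{60}$)
$E{\left(16 \right)} v{\left(4,5 \right)} = - \frac{\left(16 + \sqrt{-4 + 16}\right)^{2}}{60} \frac{3 + 4}{2 \cdot 5} = - \frac{\left(16 + \sqrt{12}\right)^{2}}{60} \cdot \frac{1}{2} \cdot \frac{1}{5} \cdot 7 = - \frac{\left(16 + 2 \sqrt{3}\right)^{2}}{60} \cdot \frac{7}{10} = - \frac{7 \left(16 + 2 \sqrt{3}\right)^{2}}{600}$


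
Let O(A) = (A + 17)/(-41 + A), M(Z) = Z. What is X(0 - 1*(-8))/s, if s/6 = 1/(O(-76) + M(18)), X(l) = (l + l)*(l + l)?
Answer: 277120/351 ≈ 789.52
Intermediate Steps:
X(l) = 4*l**2 (X(l) = (2*l)*(2*l) = 4*l**2)
O(A) = (17 + A)/(-41 + A)
s = 702/2165 (s = 6/((17 - 76)/(-41 - 76) + 18) = 6/(-59/(-117) + 18) = 6/(-1/117*(-59) + 18) = 6/(59/117 + 18) = 6/(2165/117) = 6*(117/2165) = 702/2165 ≈ 0.32425)
X(0 - 1*(-8))/s = (4*(0 - 1*(-8))**2)/(702/2165) = (4*(0 + 8)**2)*(2165/702) = (4*8**2)*(2165/702) = (4*64)*(2165/702) = 256*(2165/702) = 277120/351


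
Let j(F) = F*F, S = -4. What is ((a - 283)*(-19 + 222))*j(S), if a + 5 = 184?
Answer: -337792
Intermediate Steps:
a = 179 (a = -5 + 184 = 179)
j(F) = F**2
((a - 283)*(-19 + 222))*j(S) = ((179 - 283)*(-19 + 222))*(-4)**2 = -104*203*16 = -21112*16 = -337792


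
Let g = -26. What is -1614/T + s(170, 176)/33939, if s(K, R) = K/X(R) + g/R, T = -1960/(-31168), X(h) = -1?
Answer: -6260125253131/243908280 ≈ -25666.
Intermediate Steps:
T = 245/3896 (T = -1960*(-1/31168) = 245/3896 ≈ 0.062885)
s(K, R) = -K - 26/R (s(K, R) = K/(-1) - 26/R = K*(-1) - 26/R = -K - 26/R)
-1614/T + s(170, 176)/33939 = -1614/245/3896 + (-1*170 - 26/176)/33939 = -1614*3896/245 + (-170 - 26*1/176)*(1/33939) = -6288144/245 + (-170 - 13/88)*(1/33939) = -6288144/245 - 14973/88*1/33939 = -6288144/245 - 4991/995544 = -6260125253131/243908280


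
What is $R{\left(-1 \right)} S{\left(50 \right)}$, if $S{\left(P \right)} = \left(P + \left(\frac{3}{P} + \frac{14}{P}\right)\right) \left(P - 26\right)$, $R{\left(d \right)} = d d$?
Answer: $\frac{30204}{25} \approx 1208.2$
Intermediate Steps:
$R{\left(d \right)} = d^{2}$
$S{\left(P \right)} = \left(-26 + P\right) \left(P + \frac{17}{P}\right)$ ($S{\left(P \right)} = \left(P + \frac{17}{P}\right) \left(-26 + P\right) = \left(-26 + P\right) \left(P + \frac{17}{P}\right)$)
$R{\left(-1 \right)} S{\left(50 \right)} = \left(-1\right)^{2} \left(17 + 50^{2} - \frac{442}{50} - 1300\right) = 1 \left(17 + 2500 - \frac{221}{25} - 1300\right) = 1 \cdot \frac{30204}{25} = \frac{30204}{25}$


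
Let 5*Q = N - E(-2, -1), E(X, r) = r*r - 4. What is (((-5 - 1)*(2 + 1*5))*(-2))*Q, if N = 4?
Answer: 588/5 ≈ 117.60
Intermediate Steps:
E(X, r) = -4 + r**2 (E(X, r) = r**2 - 4 = -4 + r**2)
Q = 7/5 (Q = (4 - (-4 + (-1)**2))/5 = (4 - (-4 + 1))/5 = (4 - 1*(-3))/5 = (4 + 3)/5 = (1/5)*7 = 7/5 ≈ 1.4000)
(((-5 - 1)*(2 + 1*5))*(-2))*Q = (((-5 - 1)*(2 + 1*5))*(-2))*(7/5) = (-6*(2 + 5)*(-2))*(7/5) = (-6*7*(-2))*(7/5) = -42*(-2)*(7/5) = 84*(7/5) = 588/5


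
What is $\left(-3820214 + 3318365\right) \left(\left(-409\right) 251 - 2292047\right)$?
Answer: $1201780811394$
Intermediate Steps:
$\left(-3820214 + 3318365\right) \left(\left(-409\right) 251 - 2292047\right) = - 501849 \left(-102659 - 2292047\right) = \left(-501849\right) \left(-2394706\right) = 1201780811394$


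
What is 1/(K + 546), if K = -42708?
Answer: -1/42162 ≈ -2.3718e-5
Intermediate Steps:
1/(K + 546) = 1/(-42708 + 546) = 1/(-42162) = -1/42162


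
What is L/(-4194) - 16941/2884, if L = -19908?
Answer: -757549/671972 ≈ -1.1274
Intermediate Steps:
L/(-4194) - 16941/2884 = -19908/(-4194) - 16941/2884 = -19908*(-1/4194) - 16941*1/2884 = 1106/233 - 16941/2884 = -757549/671972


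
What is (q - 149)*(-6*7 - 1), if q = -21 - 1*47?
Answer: 9331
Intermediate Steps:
q = -68 (q = -21 - 47 = -68)
(q - 149)*(-6*7 - 1) = (-68 - 149)*(-6*7 - 1) = -217*(-42 - 1) = -217*(-43) = 9331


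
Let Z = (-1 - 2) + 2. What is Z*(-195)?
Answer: 195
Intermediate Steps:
Z = -1 (Z = -3 + 2 = -1)
Z*(-195) = -1*(-195) = 195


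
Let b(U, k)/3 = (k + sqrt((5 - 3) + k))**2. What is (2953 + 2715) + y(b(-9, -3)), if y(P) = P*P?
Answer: 5920 - 864*I ≈ 5920.0 - 864.0*I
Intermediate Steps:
b(U, k) = 3*(k + sqrt(2 + k))**2 (b(U, k) = 3*(k + sqrt((5 - 3) + k))**2 = 3*(k + sqrt(2 + k))**2)
y(P) = P**2
(2953 + 2715) + y(b(-9, -3)) = (2953 + 2715) + (3*(-3 + sqrt(2 - 3))**2)**2 = 5668 + (3*(-3 + sqrt(-1))**2)**2 = 5668 + (3*(-3 + I)**2)**2 = 5668 + 9*(-3 + I)**4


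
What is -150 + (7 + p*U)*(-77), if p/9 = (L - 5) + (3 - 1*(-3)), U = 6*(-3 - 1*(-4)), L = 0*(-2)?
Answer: -4847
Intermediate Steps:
L = 0
U = 6 (U = 6*(-3 + 4) = 6*1 = 6)
p = 9 (p = 9*((0 - 5) + (3 - 1*(-3))) = 9*(-5 + (3 + 3)) = 9*(-5 + 6) = 9*1 = 9)
-150 + (7 + p*U)*(-77) = -150 + (7 + 9*6)*(-77) = -150 + (7 + 54)*(-77) = -150 + 61*(-77) = -150 - 4697 = -4847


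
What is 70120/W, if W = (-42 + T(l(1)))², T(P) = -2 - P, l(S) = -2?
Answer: 17530/441 ≈ 39.751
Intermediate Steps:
W = 1764 (W = (-42 + (-2 - 1*(-2)))² = (-42 + (-2 + 2))² = (-42 + 0)² = (-42)² = 1764)
70120/W = 70120/1764 = 70120*(1/1764) = 17530/441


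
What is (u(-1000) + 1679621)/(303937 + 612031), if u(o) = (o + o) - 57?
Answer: 419391/228992 ≈ 1.8315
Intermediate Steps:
u(o) = -57 + 2*o (u(o) = 2*o - 57 = -57 + 2*o)
(u(-1000) + 1679621)/(303937 + 612031) = ((-57 + 2*(-1000)) + 1679621)/(303937 + 612031) = ((-57 - 2000) + 1679621)/915968 = (-2057 + 1679621)*(1/915968) = 1677564*(1/915968) = 419391/228992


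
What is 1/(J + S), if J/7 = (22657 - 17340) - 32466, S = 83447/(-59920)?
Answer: -8560/1626780001 ≈ -5.2619e-6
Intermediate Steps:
S = -11921/8560 (S = 83447*(-1/59920) = -11921/8560 ≈ -1.3926)
J = -190043 (J = 7*((22657 - 17340) - 32466) = 7*(5317 - 32466) = 7*(-27149) = -190043)
1/(J + S) = 1/(-190043 - 11921/8560) = 1/(-1626780001/8560) = -8560/1626780001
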